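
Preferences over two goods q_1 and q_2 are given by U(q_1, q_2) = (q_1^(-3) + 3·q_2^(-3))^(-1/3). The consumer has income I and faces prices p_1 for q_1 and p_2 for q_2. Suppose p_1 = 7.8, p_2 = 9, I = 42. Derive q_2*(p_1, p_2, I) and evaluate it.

MU_q_1 ∝ q_1^(-4), MU_q_2 ∝ 3·q_2^(-4), so MRS = (1/3)·(q_2/q_1)^(4) = p_1/p_2.
Solve for the ratio: q_2/q_1 = [3·p_1/p_2]^(0.25).
With the ratio pinned down, the budget gives q_1* = I/(p_1 + p_2·(q_2/q_1)) and q_2* = (q_2/q_1)·q_1*.
Numerically q_2/q_1 = 1.269823, so q_1* = 42/(7.8 + 9·1.269823) = 2.1843 and q_2* = 1.269823·2.1843 = 2.7736.

q_2* = 2.7736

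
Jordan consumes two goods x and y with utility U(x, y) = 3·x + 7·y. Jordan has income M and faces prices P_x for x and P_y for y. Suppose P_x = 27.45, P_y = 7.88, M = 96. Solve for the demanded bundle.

Perfect substitutes: compare marginal utility per dollar. 3/P_x vs 7/P_y → 0.1093 vs 0.8883.
y gives more utility per dollar, so spend all income on y: y* = M/P_y, x* = 0.
Numerically: x* = 0, y* = 12.1827.

x* = 0, y* = 12.1827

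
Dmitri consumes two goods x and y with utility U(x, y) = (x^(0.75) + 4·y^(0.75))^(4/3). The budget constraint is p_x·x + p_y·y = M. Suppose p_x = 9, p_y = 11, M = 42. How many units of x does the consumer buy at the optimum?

x* = 0.033

From the CES first-order condition, (1/4)·(y/x)^(0.25) = p_x/p_y.
Solve for the ratio: y/x = [4·p_x/p_y]^(4).
Substitute y = (y/x)·x into the budget: x* = M/(p_x + p_y·(y/x)).
Numerically y/x = 114.720033, so x* = 42/(9 + 11·114.720033) = 0.033.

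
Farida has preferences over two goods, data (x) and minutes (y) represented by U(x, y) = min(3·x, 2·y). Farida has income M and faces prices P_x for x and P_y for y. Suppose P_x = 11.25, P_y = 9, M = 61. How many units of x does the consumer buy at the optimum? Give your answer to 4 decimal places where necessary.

Leontief preferences: the optimum is at the kink where x/2 = y/3, i.e. y = (3/2)·x.
Budget: P_x·x + P_y·(3/2)·x = M, so (2·P_x + 3·P_y)·x = 2·M.
Demand: x*(P_x,P_y,M) = 2·M/(2·P_x + 3·P_y), y* = 3·M/(2·P_x + 3·P_y).
Here 2·11.25 + 3·9 = 49.5, giving x* = 2.4646.

x* = 2.4646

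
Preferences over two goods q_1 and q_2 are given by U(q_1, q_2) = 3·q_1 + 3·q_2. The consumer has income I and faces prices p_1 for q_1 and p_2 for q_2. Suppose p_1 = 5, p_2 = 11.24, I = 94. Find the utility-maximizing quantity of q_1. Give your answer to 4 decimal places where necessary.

q_1* = 18.8

Perfect substitutes: compare marginal utility per dollar. 3/p_1 vs 3/p_2 → 0.6 vs 0.2669.
q_1 gives more utility per dollar, so spend all income on q_1: q_1* = I/p_1, q_2* = 0.
Numerically: q_1* = 18.8, q_2* = 0.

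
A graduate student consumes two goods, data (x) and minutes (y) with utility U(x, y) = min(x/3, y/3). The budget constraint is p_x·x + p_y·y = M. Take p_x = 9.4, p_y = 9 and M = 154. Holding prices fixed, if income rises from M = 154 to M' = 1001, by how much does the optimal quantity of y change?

Δy* = 46.0326

Leontief preferences: the optimum is at the kink where x/3 = y/3, i.e. y = x.
Budget: p_x·x + p_y·x = M, so (3·p_x + 3·p_y)·x = 3·M.
Demand: x*(p_x,p_y,M) = 3·M/(3·p_x + 3·p_y), y* = 3·M/(3·p_x + 3·p_y).
Here 3·9.4 + 3·9 = 55.2, giving y* = 8.3696.
At M' = 1001: y* = 54.4022. Change: 54.4022 − 8.3696 = 46.0326.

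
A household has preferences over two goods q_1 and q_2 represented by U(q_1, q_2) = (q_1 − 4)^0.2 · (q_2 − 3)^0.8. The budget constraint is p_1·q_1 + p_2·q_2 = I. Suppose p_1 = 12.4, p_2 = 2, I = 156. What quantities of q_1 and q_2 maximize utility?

MRS = (1/4)·(q_2−3)/(q_1−4). Tangency with p_1/p_2 gives q_2−3 = 4·(p_1/p_2)·(q_1−4).
After buying the subsistence bundle (4, 3), a share 0.2 of the remaining income goes to q_1: q_1* = 4 + 0.2·(I − 4p_1 − 3p_2)/p_1.
Discretionary income = 156 − 4·12.4 − 3·2 = 100.4; q_1* = 4 + 0.2·100.4/12.4 = 5.6194; q_2* = 3 + 0.8·100.4/2 = 43.16.

q_1* = 5.6194, q_2* = 43.16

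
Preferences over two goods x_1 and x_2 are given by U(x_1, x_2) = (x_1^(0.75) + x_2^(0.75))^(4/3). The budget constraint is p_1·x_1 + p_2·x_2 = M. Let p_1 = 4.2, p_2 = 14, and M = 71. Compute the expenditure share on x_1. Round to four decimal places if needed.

Numerically x_2/x_1 = 0.0081, so x_1* = 71/(4.2 + 14·0.0081) = 16.4603 and x_2* = 0.0081·16.4603 = 0.1333.
Expenditure on x_1: 4.2·16.4603 = 69.1334; share = 0.9737.

share on x_1 = 0.9737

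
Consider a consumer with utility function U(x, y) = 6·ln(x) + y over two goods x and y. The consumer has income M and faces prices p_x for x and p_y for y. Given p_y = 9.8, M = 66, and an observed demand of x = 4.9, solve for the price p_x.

p_x = 12

MU_x = 6/x, MU_y = 1. Tangency: 6/x = p_x/p_y.
So x*(p_x,p_y) = 6·p_y/p_x, independent of income; and y* = (M − 6·p_y)/p_y.
Set x* = 4.9 in the demand function and solve for p_x: p_x = 12.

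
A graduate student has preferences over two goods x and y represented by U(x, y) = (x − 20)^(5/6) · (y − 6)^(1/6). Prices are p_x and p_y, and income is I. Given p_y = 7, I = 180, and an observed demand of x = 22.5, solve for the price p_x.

Let x' = x−20, y' = y−6. MRS = 5·y'/x' = p_x/p_y.
Substituting into the budget: x* = 20 + 5/6·(I − 20·p_x − 6·p_y)/p_x, and y* = 6 + 1/6·(…)/p_y.
Set x* = 22.5 in the demand function and solve for p_x: p_x = 6.

p_x = 6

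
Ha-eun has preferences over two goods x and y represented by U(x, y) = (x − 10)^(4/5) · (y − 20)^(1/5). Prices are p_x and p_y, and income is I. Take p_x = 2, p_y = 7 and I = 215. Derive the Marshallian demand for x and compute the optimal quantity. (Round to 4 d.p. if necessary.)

This is Cobb-Douglas in (x−10, y−20): tangency gives 0.8·p_y·(y−20) = 0.2·p_x·(x−10).
After buying the subsistence bundle (10, 20), a share 0.8 of the remaining income goes to x: x* = 10 + 0.8·(I − 10p_x − 20p_y)/p_x.
Discretionary income = 215 − 10·2 − 20·7 = 55; x* = 10 + 0.8·55/2 = 32.

x* = 32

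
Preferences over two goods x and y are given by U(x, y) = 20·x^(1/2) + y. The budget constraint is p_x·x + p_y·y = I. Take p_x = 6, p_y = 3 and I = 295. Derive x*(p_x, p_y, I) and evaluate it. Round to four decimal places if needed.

x* = 25

Solve: √x = 10·p_y/p_x, so x*(p_x,p_y) = (10·p_y/p_x)², and y* = (I − p_x·x*)/p_y.
Plugging in: x* = (10·3/6)² = 25.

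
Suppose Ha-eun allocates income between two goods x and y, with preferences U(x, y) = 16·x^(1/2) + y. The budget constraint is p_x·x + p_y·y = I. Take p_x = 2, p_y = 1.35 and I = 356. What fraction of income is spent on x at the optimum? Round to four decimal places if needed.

share on x = 0.1638

Set MRS = p_x/p_y: 8·x^(−1/2) = p_x/p_y.
Solve: √x = 8·p_y/p_x, so x*(p_x,p_y) = (8·p_y/p_x)², and y* = (I − p_x·x*)/p_y.
Plugging in: x* = (8·1.35/2)² = 29.16, y* = 220.5037.
Expenditure on x: 2·29.16 = 58.32; share = 0.1638.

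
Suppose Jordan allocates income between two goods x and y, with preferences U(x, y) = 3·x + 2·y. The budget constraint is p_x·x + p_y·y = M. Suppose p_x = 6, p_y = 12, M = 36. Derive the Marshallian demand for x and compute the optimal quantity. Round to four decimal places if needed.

x* = 6

x gives more utility per dollar, so spend all income on x: x* = M/p_x, y* = 0.
Numerically: x* = 6, y* = 0.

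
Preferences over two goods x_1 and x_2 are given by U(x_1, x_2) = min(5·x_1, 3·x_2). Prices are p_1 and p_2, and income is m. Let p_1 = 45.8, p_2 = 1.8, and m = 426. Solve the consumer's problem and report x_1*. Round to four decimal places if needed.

Leontief preferences: the optimum is at the kink where x_1/3 = x_2/5, i.e. x_2 = (5/3)·x_1.
Budget: p_1·x_1 + p_2·(5/3)·x_1 = m, so (3·p_1 + 5·p_2)·x_1 = 3·m.
Demand: x_1*(p_1,p_2,m) = 3·m/(3·p_1 + 5·p_2), x_2* = 5·m/(3·p_1 + 5·p_2).
Here 3·45.8 + 5·1.8 = 146.4, giving x_1* = 8.7295.

x_1* = 8.7295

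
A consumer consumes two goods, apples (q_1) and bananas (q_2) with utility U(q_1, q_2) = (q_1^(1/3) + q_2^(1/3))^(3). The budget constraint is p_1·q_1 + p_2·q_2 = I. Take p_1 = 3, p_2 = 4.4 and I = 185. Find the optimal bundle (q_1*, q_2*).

MU_q_1 ∝ q_1^(-2/3), MU_q_2 ∝ q_2^(-2/3), so MRS = (q_2/q_1)^(2/3) = p_1/p_2.
Hence q_2/q_1 = (p_1/p_2)^(1/(2/3)), i.e. raised to the 1.5 power.
Substitute q_2 = (q_2/q_1)·q_1 into the budget: q_1* = I/(p_1 + p_2·(q_2/q_1)).
Numerically q_2/q_1 = 0.562993, so q_1* = 185/(3 + 4.4·0.562993) = 33.7766 and q_2* = 0.562993·33.7766 = 19.016.

q_1* = 33.7766, q_2* = 19.016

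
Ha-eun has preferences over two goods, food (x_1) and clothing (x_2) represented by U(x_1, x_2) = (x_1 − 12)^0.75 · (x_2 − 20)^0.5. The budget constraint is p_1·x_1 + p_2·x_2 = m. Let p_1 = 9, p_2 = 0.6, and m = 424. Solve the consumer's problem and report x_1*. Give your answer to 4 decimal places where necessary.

x_1* = 32.2667

This is Cobb-Douglas in (x_1−12, x_2−20): tangency gives 0.75·p_2·(x_2−20) = 0.5·p_1·(x_1−12).
Substituting into the budget: x_1* = 12 + 0.6·(m − 12·p_1 − 20·p_2)/p_1, and x_2* = 20 + 0.4·(…)/p_2.
Discretionary income = 424 − 12·9 − 20·0.6 = 304; x_1* = 12 + 0.6·304/9 = 32.2667.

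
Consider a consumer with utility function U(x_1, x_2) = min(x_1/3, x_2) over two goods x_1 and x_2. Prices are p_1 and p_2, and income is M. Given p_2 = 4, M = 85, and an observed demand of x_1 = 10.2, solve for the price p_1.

p_1 = 7

Leontief preferences: the optimum is at the kink where x_1/3 = x_2/1, i.e. x_2 = (1/3)·x_1.
Budget: p_1·x_1 + p_2·(1/3)·x_1 = M, so (3·p_1 + p_2)·x_1 = 3·M.
Demand: x_1*(p_1,p_2,M) = 3·M/(3·p_1 + p_2), x_2* = M/(3·p_1 + p_2).
Set x_1* = 10.2 in the demand function and solve for p_1: p_1 = 7.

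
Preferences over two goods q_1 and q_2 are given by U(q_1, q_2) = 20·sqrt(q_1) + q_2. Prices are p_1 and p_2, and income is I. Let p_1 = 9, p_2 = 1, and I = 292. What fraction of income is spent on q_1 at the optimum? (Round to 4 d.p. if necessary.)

share on q_1 = 0.0381

MU_q_1 = 10/√q_1, MU_q_2 = 1. Tangency: 10/√q_1 = p_1/p_2.
Thus q_1* = (10·p_2/p_1)² — independent of I — with the rest of income spent on q_2.
Plugging in: q_1* = (10·1/9)² = 1.2346, q_2* = 280.8889.
Expenditure on q_1: 9·1.2346 = 11.1111; share = 0.0381.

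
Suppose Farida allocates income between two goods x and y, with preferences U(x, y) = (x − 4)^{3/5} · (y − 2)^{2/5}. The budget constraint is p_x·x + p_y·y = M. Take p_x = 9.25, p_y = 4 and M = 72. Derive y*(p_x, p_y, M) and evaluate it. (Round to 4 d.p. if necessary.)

After buying the subsistence bundle (4, 2), a share 0.6 of the remaining income goes to x: x* = 4 + 0.6·(M − 4p_x − 2p_y)/p_x.
Discretionary income = 72 − 4·9.25 − 2·4 = 27; y* = 2 + 0.4·27/4 = 4.7.

y* = 4.7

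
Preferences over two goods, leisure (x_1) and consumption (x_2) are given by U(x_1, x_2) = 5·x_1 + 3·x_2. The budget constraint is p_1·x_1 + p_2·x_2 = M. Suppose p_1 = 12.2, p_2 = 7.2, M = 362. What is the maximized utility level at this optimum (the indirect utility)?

Perfect substitutes: compare marginal utility per dollar. 5/p_1 vs 3/p_2 → 0.4098 vs 0.4167.
x_2 gives more utility per dollar, so spend all income on x_2: x_2* = M/p_2, x_1* = 0.
Numerically: x_1* = 0, x_2* = 50.2778.
Utility at the optimum: U(0, 50.2778) = 150.8333.

V = 150.8333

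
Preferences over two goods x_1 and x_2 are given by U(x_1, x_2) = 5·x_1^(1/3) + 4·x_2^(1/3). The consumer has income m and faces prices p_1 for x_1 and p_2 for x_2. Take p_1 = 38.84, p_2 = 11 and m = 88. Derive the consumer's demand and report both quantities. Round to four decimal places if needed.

From the CES first-order condition, (5/4)·(x_2/x_1)^(2/3) = p_1/p_2.
Solve for the ratio: x_2/x_1 = [(4/5)·p_1/p_2]^(1.5).
Substitute x_2 = (x_2/x_1)·x_1 into the budget: x_1* = m/(p_1 + p_2·(x_2/x_1)).
Numerically x_2/x_1 = 4.747498, so x_1* = 88/(38.84 + 11·4.747498) = 0.9664 and x_2* = 4.747498·0.9664 = 4.5878.

x_1* = 0.9664, x_2* = 4.5878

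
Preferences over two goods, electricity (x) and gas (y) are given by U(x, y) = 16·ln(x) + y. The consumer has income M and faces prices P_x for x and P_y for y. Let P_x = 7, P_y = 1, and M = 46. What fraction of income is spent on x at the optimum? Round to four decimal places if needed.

At the given prices: x* = 16·1/7 = 2.2857, and y* = 30.
Expenditure on x: 7·2.2857 = 16; share = 0.3478.

share on x = 0.3478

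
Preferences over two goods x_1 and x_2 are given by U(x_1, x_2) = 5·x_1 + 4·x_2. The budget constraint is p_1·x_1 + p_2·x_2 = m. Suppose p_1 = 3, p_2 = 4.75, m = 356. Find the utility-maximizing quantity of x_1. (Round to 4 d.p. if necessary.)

x_1* = 118.6667

Linear utility — the consumer picks whichever good has higher MU/price: 5/3 = 1.6667 vs 4/4.75 = 0.8421.
x_1 gives more utility per dollar, so spend all income on x_1: x_1* = m/p_1, x_2* = 0.
Numerically: x_1* = 118.6667, x_2* = 0.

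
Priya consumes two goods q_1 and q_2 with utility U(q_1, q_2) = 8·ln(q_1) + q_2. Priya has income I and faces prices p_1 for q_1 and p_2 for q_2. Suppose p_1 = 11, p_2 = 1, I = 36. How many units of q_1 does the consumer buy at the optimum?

Set MRS = p_1/p_2: (8/q_1)/1 = p_1/p_2.
So q_1*(p_1,p_2) = 8·p_2/p_1, independent of income; and q_2* = (I − 8·p_2)/p_2.
At the given prices: q_1* = 8·1/11 = 0.7273.

q_1* = 0.7273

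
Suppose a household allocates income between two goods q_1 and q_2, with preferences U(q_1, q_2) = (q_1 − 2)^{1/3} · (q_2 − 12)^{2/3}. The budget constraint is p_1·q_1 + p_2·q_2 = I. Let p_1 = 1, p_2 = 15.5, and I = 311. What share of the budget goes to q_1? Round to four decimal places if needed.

share on q_1 = 0.1383

MRS = (1/2)·(q_2−12)/(q_1−2). Tangency with p_1/p_2 gives q_2−12 = 2·(p_1/p_2)·(q_1−2).
Substituting into the budget: q_1* = 2 + 1/3·(I − 2·p_1 − 12·p_2)/p_1, and q_2* = 12 + 2/3·(…)/p_2.
Discretionary income = 311 − 2·1 − 12·15.5 = 123; q_1* = 2 + 1/3·123/1 = 43; q_2* = 12 + 2/3·123/15.5 = 17.2903.
Expenditure on q_1: 1·43 = 43; share = 0.1383.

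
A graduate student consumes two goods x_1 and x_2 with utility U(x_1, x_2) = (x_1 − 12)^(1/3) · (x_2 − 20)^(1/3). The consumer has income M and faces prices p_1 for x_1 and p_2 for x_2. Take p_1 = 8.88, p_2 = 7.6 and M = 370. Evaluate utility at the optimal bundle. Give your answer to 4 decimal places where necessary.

This is Cobb-Douglas in (x_1−12, x_2−20): tangency gives 1/3·p_2·(x_2−20) = 1/3·p_1·(x_1−12).
After buying the subsistence bundle (12, 20), a share 0.5 of the remaining income goes to x_1: x_1* = 12 + 0.5·(M − 12p_1 − 20p_2)/p_1.
Discretionary income = 370 − 12·8.88 − 20·7.6 = 111.44; x_1* = 12 + 0.5·111.44/8.88 = 18.2748; x_2* = 20 + 0.5·111.44/7.6 = 27.3316.
Utility at the optimum: U(18.2748, 27.3316) = 3.5832.

V = 3.5832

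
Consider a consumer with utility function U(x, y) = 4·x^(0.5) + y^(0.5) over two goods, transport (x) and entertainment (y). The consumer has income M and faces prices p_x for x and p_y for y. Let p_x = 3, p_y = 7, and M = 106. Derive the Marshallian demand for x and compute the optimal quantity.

MRS = MU_x/MU_y = 4·(y/x)^(0.5). Set equal to p_x/p_y.
Solve for the ratio: y/x = [(1/4)·p_x/p_y]^(2).
With the ratio pinned down, the budget gives x* = M/(p_x + p_y·(y/x)) and y* = (y/x)·x*.
Numerically y/x = 0.01148, so x* = 106/(3 + 7·0.01148) = 34.4116.

x* = 34.4116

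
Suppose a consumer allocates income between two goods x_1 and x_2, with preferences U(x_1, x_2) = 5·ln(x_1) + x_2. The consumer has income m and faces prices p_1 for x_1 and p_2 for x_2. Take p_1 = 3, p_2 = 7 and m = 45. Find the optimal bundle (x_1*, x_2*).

MU_x_1 = 5/x_1, MU_x_2 = 1. Tangency: 5/x_1 = p_1/p_2.
So x_1*(p_1,p_2) = 5·p_2/p_1, independent of income; and x_2* = (m − 5·p_2)/p_2.
At the given prices: x_1* = 5·7/3 = 11.6667, and x_2* = 1.4286.

x_1* = 11.6667, x_2* = 1.4286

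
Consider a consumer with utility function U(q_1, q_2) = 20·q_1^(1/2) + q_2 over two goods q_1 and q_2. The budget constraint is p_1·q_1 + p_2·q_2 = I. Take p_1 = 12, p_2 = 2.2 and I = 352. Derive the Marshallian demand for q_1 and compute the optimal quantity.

Utility is quasi-linear in q_2; the FOC for q_1 is 10/√q_1 = p_1/p_2.
Thus q_1* = (10·p_2/p_1)² — independent of I — with the rest of income spent on q_2.
Plugging in: q_1* = (10·2.2/12)² = 3.3611.

q_1* = 3.3611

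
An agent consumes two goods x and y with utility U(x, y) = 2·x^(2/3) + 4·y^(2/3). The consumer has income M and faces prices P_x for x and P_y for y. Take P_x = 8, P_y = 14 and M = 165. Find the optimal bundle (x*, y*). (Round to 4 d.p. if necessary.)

x* = 5.7097, y* = 8.523

MU_x ∝ 2·x^(-1/3), MU_y ∝ 4·y^(-1/3), so MRS = (1/2)·(y/x)^(1/3) = P_x/P_y.
Solve for the ratio: y/x = [2·P_x/P_y]^(3).
With the ratio pinned down, the budget gives x* = M/(P_x + P_y·(y/x)) and y* = (y/x)·x*.
Numerically y/x = 1.492711, so x* = 165/(8 + 14·1.492711) = 5.7097 and y* = 1.492711·5.7097 = 8.523.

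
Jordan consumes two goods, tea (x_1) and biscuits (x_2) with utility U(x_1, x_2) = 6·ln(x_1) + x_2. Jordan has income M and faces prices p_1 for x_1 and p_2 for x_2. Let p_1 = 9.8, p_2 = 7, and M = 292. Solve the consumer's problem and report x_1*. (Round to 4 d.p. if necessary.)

Set MRS = p_1/p_2: (6/x_1)/1 = p_1/p_2.
So x_1*(p_1,p_2) = 6·p_2/p_1, independent of income; and x_2* = (M − 6·p_2)/p_2.
At the given prices: x_1* = 6·7/9.8 = 4.2857.

x_1* = 4.2857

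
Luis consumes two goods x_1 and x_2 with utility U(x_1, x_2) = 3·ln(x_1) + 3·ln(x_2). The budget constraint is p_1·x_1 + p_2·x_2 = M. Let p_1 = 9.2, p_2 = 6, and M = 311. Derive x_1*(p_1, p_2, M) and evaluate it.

x_1* = 16.9022

MU_x_1/MU_x_2 = (3·x_2)/(3·x_1); tangency sets this equal to p_1/p_2.
Rearranging, p_2·x_2 = p_1·x_1. Substituting into the budget gives p_1·x_1·(1 + 1) = M.
Demand: x_1*(p_1,p_2,M) = 0.5·M/p_1 and x_2* = 0.5·M/p_2.
At p_1=9.2, p_2=6, M=311: x_1* = 0.5·311/9.2 = 16.9022.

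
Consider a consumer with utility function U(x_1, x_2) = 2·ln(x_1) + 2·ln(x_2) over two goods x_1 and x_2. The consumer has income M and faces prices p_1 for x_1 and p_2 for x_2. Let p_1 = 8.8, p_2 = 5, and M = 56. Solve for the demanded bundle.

x_1* = 3.1818, x_2* = 5.6

MU_x_1/MU_x_2 = (2·x_2)/(2·x_1); tangency sets this equal to p_1/p_2.
Rearranging, p_2·x_2 = p_1·x_1. Substituting into the budget gives p_1·x_1·(1 + 1) = M.
Demand: x_1*(p_1,p_2,M) = 0.5·M/p_1 and x_2* = 0.5·M/p_2.
At p_1=8.8, p_2=5, M=56: x_1* = 0.5·56/8.8 = 3.1818, x_2* = 5.6.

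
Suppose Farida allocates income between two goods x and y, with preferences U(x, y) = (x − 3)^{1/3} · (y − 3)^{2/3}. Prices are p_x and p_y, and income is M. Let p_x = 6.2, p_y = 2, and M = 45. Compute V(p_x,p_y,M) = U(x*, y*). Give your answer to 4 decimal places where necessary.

After buying the subsistence bundle (3, 3), a share 1/3 of the remaining income goes to x: x* = 3 + 1/3·(M − 3p_x − 3p_y)/p_x.
Discretionary income = 45 − 3·6.2 − 3·2 = 20.4; x* = 3 + 1/3·20.4/6.2 = 4.0968; y* = 3 + 2/3·20.4/2 = 9.8.
Utility at the optimum: U(4.0968, 9.8) = 3.7015.

V = 3.7015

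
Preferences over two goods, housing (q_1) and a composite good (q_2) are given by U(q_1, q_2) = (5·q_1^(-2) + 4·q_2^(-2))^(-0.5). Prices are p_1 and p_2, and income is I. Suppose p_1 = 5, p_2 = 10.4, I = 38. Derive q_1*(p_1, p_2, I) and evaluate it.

q_1* = 3.0247

With the ratio pinned down, the budget gives q_1* = I/(p_1 + p_2·(q_2/q_1)) and q_2* = (q_2/q_1)·q_1*.
Numerically q_2/q_1 = 0.727236, so q_1* = 38/(5 + 10.4·0.727236) = 3.0247.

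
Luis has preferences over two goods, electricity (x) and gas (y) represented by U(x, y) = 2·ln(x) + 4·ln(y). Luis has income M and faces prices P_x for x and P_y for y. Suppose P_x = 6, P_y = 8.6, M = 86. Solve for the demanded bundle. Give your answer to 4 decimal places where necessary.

x* = 4.7778, y* = 6.6667

Tangency: MRS = (1/2)·y/x = P_x/P_y.
So 2·P_y·y = 4·P_x·x; combined with the budget, a share 1/3 of income goes to x.
Demand: x*(P_x,P_y,M) = 1/3·M/P_x and y* = 2/3·M/P_y.
At P_x=6, P_y=8.6, M=86: x* = 1/3·86/6 = 4.7778, y* = 6.6667.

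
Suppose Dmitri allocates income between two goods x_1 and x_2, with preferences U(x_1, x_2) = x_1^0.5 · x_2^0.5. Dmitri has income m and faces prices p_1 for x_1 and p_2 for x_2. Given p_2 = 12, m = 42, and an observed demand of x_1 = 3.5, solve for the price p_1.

Tangency: MRS = x_2/x_1 = p_1/p_2.
So 0.5·p_2·x_2 = 0.5·p_1·x_1; combined with the budget, a share 0.5 of income goes to x_1.
Demand: x_1*(p_1,p_2,m) = 0.5·m/p_1 and x_2* = 0.5·m/p_2.
Set x_1* = 3.5 in the demand function and solve for p_1: p_1 = 6.

p_1 = 6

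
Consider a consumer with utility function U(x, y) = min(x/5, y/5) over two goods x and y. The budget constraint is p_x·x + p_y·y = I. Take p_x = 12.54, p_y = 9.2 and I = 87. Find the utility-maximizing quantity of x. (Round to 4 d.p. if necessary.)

x* = 4.0018

Leontief preferences: the optimum is at the kink where x/5 = y/5, i.e. y = x.
Budget: p_x·x + p_y·x = I, so (5·p_x + 5·p_y)·x = 5·I.
Demand: x*(p_x,p_y,I) = 5·I/(5·p_x + 5·p_y), y* = 5·I/(5·p_x + 5·p_y).
Here 5·12.54 + 5·9.2 = 108.7, giving x* = 4.0018.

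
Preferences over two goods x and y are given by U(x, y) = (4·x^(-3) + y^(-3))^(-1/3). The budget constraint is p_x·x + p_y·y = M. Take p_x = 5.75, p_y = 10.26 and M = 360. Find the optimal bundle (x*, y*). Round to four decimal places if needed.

x* = 29.9323, y* = 18.3128

From the CES first-order condition, 4·(y/x)^(4) = p_x/p_y.
Hence y/x = ((1/4)·p_x/p_y)^(1/(4)), i.e. raised to the 0.25 power.
With the ratio pinned down, the budget gives x* = M/(p_x + p_y·(y/x)) and y* = (y/x)·x*.
Numerically y/x = 0.611808, so x* = 360/(5.75 + 10.26·0.611808) = 29.9323 and y* = 0.611808·29.9323 = 18.3128.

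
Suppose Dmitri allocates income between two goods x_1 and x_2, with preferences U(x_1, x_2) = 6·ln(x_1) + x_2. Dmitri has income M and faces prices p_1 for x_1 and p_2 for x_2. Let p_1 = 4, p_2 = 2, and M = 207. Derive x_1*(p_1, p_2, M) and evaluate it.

At the given prices: x_1* = 6·2/4 = 3.

x_1* = 3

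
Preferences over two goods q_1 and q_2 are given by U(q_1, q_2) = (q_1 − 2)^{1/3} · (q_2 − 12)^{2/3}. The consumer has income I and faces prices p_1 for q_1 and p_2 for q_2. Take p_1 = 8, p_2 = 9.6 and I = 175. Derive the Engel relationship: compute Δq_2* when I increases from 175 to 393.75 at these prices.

Let q_1' = q_1−2, q_2' = q_2−12. MRS = (1/2)·q_2'/q_1' = p_1/p_2.
Substituting into the budget: q_1* = 2 + 1/3·(I − 2·p_1 − 12·p_2)/p_1, and q_2* = 12 + 2/3·(…)/p_2.
Discretionary income = 175 − 2·8 − 12·9.6 = 43.8; q_2* = 12 + 2/3·43.8/9.6 = 15.0417.
At I' = 393.75: q_2* = 30.2326. Change: 30.2326 − 15.0417 = 15.191.

Δq_2* = 15.191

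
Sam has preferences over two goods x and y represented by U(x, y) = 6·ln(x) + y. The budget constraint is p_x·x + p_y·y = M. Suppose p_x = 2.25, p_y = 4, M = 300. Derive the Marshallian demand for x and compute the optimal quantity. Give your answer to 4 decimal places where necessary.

Set MRS = p_x/p_y: (6/x)/1 = p_x/p_y.
So x*(p_x,p_y) = 6·p_y/p_x, independent of income; and y* = (M − 6·p_y)/p_y.
At the given prices: x* = 6·4/2.25 = 10.6667.

x* = 10.6667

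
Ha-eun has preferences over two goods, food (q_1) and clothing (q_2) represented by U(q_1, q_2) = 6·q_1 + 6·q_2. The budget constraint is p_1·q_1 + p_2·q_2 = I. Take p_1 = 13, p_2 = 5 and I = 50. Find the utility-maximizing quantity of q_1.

q_1* = 0

Perfect substitutes: compare marginal utility per dollar. 6/p_1 vs 6/p_2 → 0.4615 vs 1.2.
q_2 gives more utility per dollar, so spend all income on q_2: q_2* = I/p_2, q_1* = 0.
Numerically: q_1* = 0, q_2* = 10.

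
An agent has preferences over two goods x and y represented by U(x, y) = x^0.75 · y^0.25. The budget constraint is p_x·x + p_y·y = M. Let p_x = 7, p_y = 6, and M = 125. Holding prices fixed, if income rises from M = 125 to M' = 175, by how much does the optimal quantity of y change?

The MRS is 3·y/x. Set MRS = p_x/p_y.
So 0.75·p_y·y = 0.25·p_x·x; combined with the budget, a share 0.75 of income goes to x.
Demand: x*(p_x,p_y,M) = 0.75·M/p_x and y* = 0.25·M/p_y.
At p_x=7, p_y=6, M=125: y* = 0.25·125/6 = 5.2083.
At M' = 175: y* = 7.2917. Change: 7.2917 − 5.2083 = 2.0833.

Δy* = 2.0833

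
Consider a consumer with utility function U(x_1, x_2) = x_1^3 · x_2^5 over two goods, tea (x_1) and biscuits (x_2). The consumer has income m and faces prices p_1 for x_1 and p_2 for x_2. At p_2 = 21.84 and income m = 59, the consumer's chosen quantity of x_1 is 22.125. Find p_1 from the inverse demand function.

Tangency: MRS = (3/5)·x_2/x_1 = p_1/p_2.
So 3·p_2·x_2 = 5·p_1·x_1; combined with the budget, a share 0.375 of income goes to x_1.
Demand: x_1*(p_1,p_2,m) = 0.375·m/p_1 and x_2* = 0.625·m/p_2.
Set x_1* = 22.125 in the demand function and solve for p_1: p_1 = 1.

p_1 = 1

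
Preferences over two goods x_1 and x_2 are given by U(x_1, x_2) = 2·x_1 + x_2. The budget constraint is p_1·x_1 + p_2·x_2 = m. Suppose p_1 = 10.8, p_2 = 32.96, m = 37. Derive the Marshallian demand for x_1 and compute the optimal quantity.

Linear utility — the consumer picks whichever good has higher MU/price: 2/10.8 = 0.1852 vs 1/32.96 = 0.0303.
x_1 gives more utility per dollar, so spend all income on x_1: x_1* = m/p_1, x_2* = 0.
Numerically: x_1* = 3.4259, x_2* = 0.

x_1* = 3.4259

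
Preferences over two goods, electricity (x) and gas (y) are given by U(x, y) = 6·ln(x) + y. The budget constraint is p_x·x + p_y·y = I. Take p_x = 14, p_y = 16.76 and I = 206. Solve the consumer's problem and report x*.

Set MRS = p_x/p_y: (6/x)/1 = p_x/p_y.
So x*(p_x,p_y) = 6·p_y/p_x, independent of income; and y* = (I − 6·p_y)/p_y.
At the given prices: x* = 6·16.76/14 = 7.1829.

x* = 7.1829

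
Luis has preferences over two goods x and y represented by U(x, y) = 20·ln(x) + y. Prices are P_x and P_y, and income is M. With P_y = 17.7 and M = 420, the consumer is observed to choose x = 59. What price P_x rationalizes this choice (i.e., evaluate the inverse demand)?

P_x = 6

Set MRS = P_x/P_y: (20/x)/1 = P_x/P_y.
So x*(P_x,P_y) = 20·P_y/P_x, independent of income; and y* = (M − 20·P_y)/P_y.
Set x* = 59 in the demand function and solve for P_x: P_x = 6.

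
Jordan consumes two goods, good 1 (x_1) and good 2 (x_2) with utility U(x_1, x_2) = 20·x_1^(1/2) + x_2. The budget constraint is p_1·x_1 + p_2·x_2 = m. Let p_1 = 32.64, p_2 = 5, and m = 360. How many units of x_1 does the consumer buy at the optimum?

x_1* = 2.3466

MU_x_1 = 10/√x_1, MU_x_2 = 1. Tangency: 10/√x_1 = p_1/p_2.
Thus x_1* = (10·p_2/p_1)² — independent of m — with the rest of income spent on x_2.
Plugging in: x_1* = (10·5/32.64)² = 2.3466.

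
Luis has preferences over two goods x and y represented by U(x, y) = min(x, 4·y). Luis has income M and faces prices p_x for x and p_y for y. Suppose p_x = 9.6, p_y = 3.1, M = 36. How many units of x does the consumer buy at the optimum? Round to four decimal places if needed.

x* = 3.4699

Leontief preferences: the optimum is at the kink where x/4 = y/1, i.e. y = (1/4)·x.
Budget: p_x·x + p_y·(1/4)·x = M, so (4·p_x + p_y)·x = 4·M.
Demand: x*(p_x,p_y,M) = 4·M/(4·p_x + p_y), y* = M/(4·p_x + p_y).
Here 4·9.6 + 3.1 = 41.5, giving x* = 3.4699.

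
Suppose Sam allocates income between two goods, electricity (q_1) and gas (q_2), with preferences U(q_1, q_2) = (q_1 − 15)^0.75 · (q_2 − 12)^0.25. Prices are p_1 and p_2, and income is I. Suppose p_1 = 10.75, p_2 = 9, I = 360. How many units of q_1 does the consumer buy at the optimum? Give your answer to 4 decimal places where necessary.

This is Cobb-Douglas in (q_1−15, q_2−12): tangency gives 0.75·p_2·(q_2−12) = 0.25·p_1·(q_1−15).
Substituting into the budget: q_1* = 15 + 0.75·(I − 15·p_1 − 12·p_2)/p_1, and q_2* = 12 + 0.25·(…)/p_2.
Discretionary income = 360 − 15·10.75 − 12·9 = 90.75; q_1* = 15 + 0.75·90.75/10.75 = 21.3314.

q_1* = 21.3314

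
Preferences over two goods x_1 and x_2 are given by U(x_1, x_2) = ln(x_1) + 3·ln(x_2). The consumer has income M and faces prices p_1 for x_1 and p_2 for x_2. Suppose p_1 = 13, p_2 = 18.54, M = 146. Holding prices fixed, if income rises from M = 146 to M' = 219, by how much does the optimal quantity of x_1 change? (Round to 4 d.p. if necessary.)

Δx_1* = 1.4038

MU_x_1/MU_x_2 = (x_2)/(3·x_1); tangency sets this equal to p_1/p_2.
Rearranging, p_2·x_2 = 3·p_1·x_1. Substituting into the budget gives p_1·x_1·(1 + 3) = M.
Demand: x_1*(p_1,p_2,M) = 0.25·M/p_1 and x_2* = 0.75·M/p_2.
At p_1=13, p_2=18.54, M=146: x_1* = 0.25·146/13 = 2.8077.
At M' = 219: x_1* = 4.2115. Change: 4.2115 − 2.8077 = 1.4038.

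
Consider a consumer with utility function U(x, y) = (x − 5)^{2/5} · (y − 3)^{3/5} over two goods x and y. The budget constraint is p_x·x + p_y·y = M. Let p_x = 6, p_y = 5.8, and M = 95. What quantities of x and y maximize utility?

MRS = (2/3)·(y−3)/(x−5). Tangency with p_x/p_y gives y−3 = (3/2)·(p_x/p_y)·(x−5).
After buying the subsistence bundle (5, 3), a share 0.4 of the remaining income goes to x: x* = 5 + 0.4·(M − 5p_x − 3p_y)/p_x.
Discretionary income = 95 − 5·6 − 3·5.8 = 47.6; x* = 5 + 0.4·47.6/6 = 8.1733; y* = 3 + 0.6·47.6/5.8 = 7.9241.

x* = 8.1733, y* = 7.9241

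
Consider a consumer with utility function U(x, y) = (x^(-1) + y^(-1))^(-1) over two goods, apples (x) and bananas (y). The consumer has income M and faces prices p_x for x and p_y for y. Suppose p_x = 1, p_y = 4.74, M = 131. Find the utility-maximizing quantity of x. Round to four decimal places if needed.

x* = 41.2319

Numerically y/x = 0.459315, so x* = 131/(1 + 4.74·0.459315) = 41.2319.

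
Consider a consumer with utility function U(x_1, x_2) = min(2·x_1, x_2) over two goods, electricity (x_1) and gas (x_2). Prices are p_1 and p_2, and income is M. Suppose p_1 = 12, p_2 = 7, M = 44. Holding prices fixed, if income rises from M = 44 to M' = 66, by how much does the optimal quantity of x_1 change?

Leontief preferences: the optimum is at the kink where x_1/1 = x_2/2, i.e. x_2 = 2·x_1.
Budget: p_1·x_1 + p_2·2·x_1 = M, so (p_1 + 2·p_2)·x_1 = M.
Demand: x_1*(p_1,p_2,M) = M/(p_1 + 2·p_2), x_2* = 2·M/(p_1 + 2·p_2).
Here 12 + 2·7 = 26, giving x_1* = 1.6923.
At M' = 66: x_1* = 2.5385. Change: 2.5385 − 1.6923 = 0.8462.

Δx_1* = 0.8462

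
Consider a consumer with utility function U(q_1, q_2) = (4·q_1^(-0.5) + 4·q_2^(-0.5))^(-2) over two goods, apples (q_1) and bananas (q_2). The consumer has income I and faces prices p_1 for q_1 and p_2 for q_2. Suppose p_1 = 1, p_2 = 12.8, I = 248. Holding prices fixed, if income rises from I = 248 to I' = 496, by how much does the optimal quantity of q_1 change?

From the CES first-order condition, (q_2/q_1)^(1.5) = p_1/p_2.
Solve for the ratio: q_2/q_1 = [p_1/p_2]^(2/3).
Substitute q_2 = (q_2/q_1)·q_1 into the budget: q_1* = I/(p_1 + p_2·(q_2/q_1)).
Numerically q_2/q_1 = 0.182751, so q_1* = 248/(1 + 12.8·0.182751) = 74.269.
At I' = 496: q_1* = 148.5379. Change: 148.5379 − 74.269 = 74.269.

Δq_1* = 74.269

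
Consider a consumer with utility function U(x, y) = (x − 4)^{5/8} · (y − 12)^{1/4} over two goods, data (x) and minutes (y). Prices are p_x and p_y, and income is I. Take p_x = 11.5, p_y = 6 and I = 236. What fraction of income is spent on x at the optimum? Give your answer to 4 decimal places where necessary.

After buying the subsistence bundle (4, 12), a share 5/7 of the remaining income goes to x: x* = 4 + 5/7·(I − 4p_x − 12p_y)/p_x.
Discretionary income = 236 − 4·11.5 − 12·6 = 118; x* = 4 + 5/7·118/11.5 = 11.3292; y* = 12 + 2/7·118/6 = 17.619.
Expenditure on x: 11.5·11.3292 = 130.2857; share = 0.5521.

share on x = 0.5521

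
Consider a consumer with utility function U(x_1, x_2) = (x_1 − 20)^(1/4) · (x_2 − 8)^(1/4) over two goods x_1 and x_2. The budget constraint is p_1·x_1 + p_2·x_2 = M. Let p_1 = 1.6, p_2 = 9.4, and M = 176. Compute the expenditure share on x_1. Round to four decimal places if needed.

share on x_1 = 0.3773

After buying the subsistence bundle (20, 8), a share 0.5 of the remaining income goes to x_1: x_1* = 20 + 0.5·(M − 20p_1 − 8p_2)/p_1.
Discretionary income = 176 − 20·1.6 − 8·9.4 = 68.8; x_1* = 20 + 0.5·68.8/1.6 = 41.5; x_2* = 8 + 0.5·68.8/9.4 = 11.6596.
Expenditure on x_1: 1.6·41.5 = 66.4; share = 0.3773.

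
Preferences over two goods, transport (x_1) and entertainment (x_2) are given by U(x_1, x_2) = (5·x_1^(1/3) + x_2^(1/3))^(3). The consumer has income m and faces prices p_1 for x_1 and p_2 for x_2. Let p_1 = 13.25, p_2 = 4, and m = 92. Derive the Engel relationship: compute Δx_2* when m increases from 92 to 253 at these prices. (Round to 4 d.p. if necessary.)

Δx_2* = 5.6349

MRS = MU_x_1/MU_x_2 = 5·(x_2/x_1)^(2/3). Set equal to p_1/p_2.
Solve for the ratio: x_2/x_1 = [(1/5)·p_1/p_2]^(1.5).
Substitute x_2 = (x_2/x_1)·x_1 into the budget: x_1* = m/(p_1 + p_2·(x_2/x_1)).
Numerically x_2/x_1 = 0.539236, so x_1* = 92/(13.25 + 4·0.539236) = 5.9713 and x_2* = 0.539236·5.9713 = 3.22.
At m' = 253: x_2* = 8.8549. Change: 8.8549 − 3.22 = 5.6349.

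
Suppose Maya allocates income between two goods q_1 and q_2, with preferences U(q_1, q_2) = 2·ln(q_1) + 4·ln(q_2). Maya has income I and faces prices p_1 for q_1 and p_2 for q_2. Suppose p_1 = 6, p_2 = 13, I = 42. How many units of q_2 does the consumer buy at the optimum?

q_2* = 2.1538

MU_q_1/MU_q_2 = (2·q_2)/(4·q_1); tangency sets this equal to p_1/p_2.
So 2·p_2·q_2 = 4·p_1·q_1; combined with the budget, a share 1/3 of income goes to q_1.
Demand: q_1*(p_1,p_2,I) = 1/3·I/p_1 and q_2* = 2/3·I/p_2.
At p_1=6, p_2=13, I=42: q_2* = 2/3·42/13 = 2.1538.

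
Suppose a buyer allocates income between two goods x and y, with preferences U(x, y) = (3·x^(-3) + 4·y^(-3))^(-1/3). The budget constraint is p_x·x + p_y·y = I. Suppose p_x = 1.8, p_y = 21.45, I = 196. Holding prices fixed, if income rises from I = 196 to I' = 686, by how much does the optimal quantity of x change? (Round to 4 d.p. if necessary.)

Numerically y/x = 0.578357, so x* = 196/(1.8 + 21.45·0.578357) = 13.7972.
At I' = 686: x* = 48.2903. Change: 48.2903 − 13.7972 = 34.4931.

Δx* = 34.4931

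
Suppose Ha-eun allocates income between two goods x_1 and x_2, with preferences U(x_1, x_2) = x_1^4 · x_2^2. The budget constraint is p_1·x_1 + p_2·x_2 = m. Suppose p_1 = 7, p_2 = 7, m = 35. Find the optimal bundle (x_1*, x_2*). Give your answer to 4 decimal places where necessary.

Tangency: MRS = 2·x_2/x_1 = p_1/p_2.
Rearranging, p_2·x_2 = (1/2)·p_1·x_1. Substituting into the budget gives p_1·x_1·(1 + (1/2)) = m.
Demand: x_1*(p_1,p_2,m) = 2/3·m/p_1 and x_2* = 1/3·m/p_2.
At p_1=7, p_2=7, m=35: x_1* = 2/3·35/7 = 3.3333, x_2* = 1.6667.

x_1* = 3.3333, x_2* = 1.6667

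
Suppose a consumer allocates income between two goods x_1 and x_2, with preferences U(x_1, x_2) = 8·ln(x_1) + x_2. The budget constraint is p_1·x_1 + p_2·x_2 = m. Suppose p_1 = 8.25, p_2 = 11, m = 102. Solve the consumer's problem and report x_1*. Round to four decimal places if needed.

MU_x_1 = 8/x_1, MU_x_2 = 1. Tangency: 8/x_1 = p_1/p_2.
So x_1*(p_1,p_2) = 8·p_2/p_1, independent of income; and x_2* = (m − 8·p_2)/p_2.
At the given prices: x_1* = 8·11/8.25 = 10.6667.

x_1* = 10.6667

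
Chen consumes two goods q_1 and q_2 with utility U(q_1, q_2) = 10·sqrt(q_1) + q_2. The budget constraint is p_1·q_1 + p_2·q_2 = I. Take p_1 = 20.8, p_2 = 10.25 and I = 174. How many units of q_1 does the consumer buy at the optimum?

q_1* = 6.071

MU_q_1 = 5/√q_1, MU_q_2 = 1. Tangency: 5/√q_1 = p_1/p_2.
Solve: √q_1 = 5·p_2/p_1, so q_1*(p_1,p_2) = (5·p_2/p_1)², and q_2* = (I − p_1·q_1*)/p_2.
Plugging in: q_1* = (5·10.25/20.8)² = 6.071.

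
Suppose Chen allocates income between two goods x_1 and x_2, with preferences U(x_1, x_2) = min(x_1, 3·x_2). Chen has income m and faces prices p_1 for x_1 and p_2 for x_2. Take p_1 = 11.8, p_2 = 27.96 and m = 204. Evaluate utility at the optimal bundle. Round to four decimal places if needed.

Leontief preferences: the optimum is at the kink where x_1/3 = x_2/1, i.e. x_2 = (1/3)·x_1.
Budget: p_1·x_1 + p_2·(1/3)·x_1 = m, so (3·p_1 + p_2)·x_1 = 3·m.
Demand: x_1*(p_1,p_2,m) = 3·m/(3·p_1 + p_2), x_2* = m/(3·p_1 + p_2).
Here 3·11.8 + 27.96 = 63.36, giving x_1* = 9.6591 and x_2* = 3.2197.
Utility at the optimum: U(9.6591, 3.2197) = 9.6591.

V = 9.6591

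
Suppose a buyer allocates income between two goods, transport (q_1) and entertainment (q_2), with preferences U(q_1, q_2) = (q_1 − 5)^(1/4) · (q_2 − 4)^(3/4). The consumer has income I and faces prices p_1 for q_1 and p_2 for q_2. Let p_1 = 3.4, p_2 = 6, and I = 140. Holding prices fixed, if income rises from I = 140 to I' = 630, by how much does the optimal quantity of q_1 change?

Δq_1* = 36.0294

Let q_1' = q_1−5, q_2' = q_2−4. MRS = (1/3)·q_2'/q_1' = p_1/p_2.
Substituting into the budget: q_1* = 5 + 0.25·(I − 5·p_1 − 4·p_2)/p_1, and q_2* = 4 + 0.75·(…)/p_2.
Discretionary income = 140 − 5·3.4 − 4·6 = 99; q_1* = 5 + 0.25·99/3.4 = 12.2794.
At I' = 630: q_1* = 48.3088. Change: 48.3088 − 12.2794 = 36.0294.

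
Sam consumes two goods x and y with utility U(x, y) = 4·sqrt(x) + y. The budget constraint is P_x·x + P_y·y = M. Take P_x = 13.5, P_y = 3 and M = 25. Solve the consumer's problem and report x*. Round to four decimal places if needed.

x* = 0.1975

Set MRS = P_x/P_y: 2·x^(−1/2) = P_x/P_y.
Solve: √x = 2·P_y/P_x, so x*(P_x,P_y) = (2·P_y/P_x)², and y* = (M − P_x·x*)/P_y.
Plugging in: x* = (2·3/13.5)² = 0.1975.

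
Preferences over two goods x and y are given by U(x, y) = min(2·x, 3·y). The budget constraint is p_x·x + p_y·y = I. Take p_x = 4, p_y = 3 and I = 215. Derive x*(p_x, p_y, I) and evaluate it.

x* = 35.8333

Leontief preferences: the optimum is at the kink where x/3 = y/2, i.e. y = (2/3)·x.
Budget: p_x·x + p_y·(2/3)·x = I, so (3·p_x + 2·p_y)·x = 3·I.
Demand: x*(p_x,p_y,I) = 3·I/(3·p_x + 2·p_y), y* = 2·I/(3·p_x + 2·p_y).
Here 3·4 + 2·3 = 18, giving x* = 35.8333.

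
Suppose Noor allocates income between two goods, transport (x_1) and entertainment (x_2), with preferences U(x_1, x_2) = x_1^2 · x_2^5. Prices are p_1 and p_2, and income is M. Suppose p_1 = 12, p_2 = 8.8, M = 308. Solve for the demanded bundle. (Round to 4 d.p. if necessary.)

Tangency: MRS = (2/5)·x_2/x_1 = p_1/p_2.
So 2·p_2·x_2 = 5·p_1·x_1; combined with the budget, a share 2/7 of income goes to x_1.
Demand: x_1*(p_1,p_2,M) = 2/7·M/p_1 and x_2* = 5/7·M/p_2.
At p_1=12, p_2=8.8, M=308: x_1* = 2/7·308/12 = 7.3333, x_2* = 25.

x_1* = 7.3333, x_2* = 25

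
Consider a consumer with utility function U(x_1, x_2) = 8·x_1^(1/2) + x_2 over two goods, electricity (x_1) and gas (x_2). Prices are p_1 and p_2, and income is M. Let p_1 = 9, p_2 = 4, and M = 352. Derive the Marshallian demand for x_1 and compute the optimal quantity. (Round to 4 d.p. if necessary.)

Solve: √x_1 = 4·p_2/p_1, so x_1*(p_1,p_2) = (4·p_2/p_1)², and x_2* = (M − p_1·x_1*)/p_2.
Plugging in: x_1* = (4·4/9)² = 3.1605.

x_1* = 3.1605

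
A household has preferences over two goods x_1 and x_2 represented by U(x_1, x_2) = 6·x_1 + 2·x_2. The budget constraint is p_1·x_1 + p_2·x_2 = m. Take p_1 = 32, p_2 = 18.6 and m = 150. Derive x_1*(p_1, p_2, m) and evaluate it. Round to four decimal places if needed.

x_1* = 4.6875

x_1 gives more utility per dollar, so spend all income on x_1: x_1* = m/p_1, x_2* = 0.
Numerically: x_1* = 4.6875, x_2* = 0.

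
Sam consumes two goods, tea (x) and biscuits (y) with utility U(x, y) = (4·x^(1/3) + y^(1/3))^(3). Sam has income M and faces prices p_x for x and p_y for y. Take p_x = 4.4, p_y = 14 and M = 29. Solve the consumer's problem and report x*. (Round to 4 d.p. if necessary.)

x* = 6.1593

From the CES first-order condition, 4·(y/x)^(2/3) = p_x/p_y.
Hence y/x = ((1/4)·p_x/p_y)^(1/(2/3)), i.e. raised to the 1.5 power.
Substitute y = (y/x)·x into the budget: x* = M/(p_x + p_y·(y/x)).
Numerically y/x = 0.022024, so x* = 29/(4.4 + 14·0.022024) = 6.1593.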